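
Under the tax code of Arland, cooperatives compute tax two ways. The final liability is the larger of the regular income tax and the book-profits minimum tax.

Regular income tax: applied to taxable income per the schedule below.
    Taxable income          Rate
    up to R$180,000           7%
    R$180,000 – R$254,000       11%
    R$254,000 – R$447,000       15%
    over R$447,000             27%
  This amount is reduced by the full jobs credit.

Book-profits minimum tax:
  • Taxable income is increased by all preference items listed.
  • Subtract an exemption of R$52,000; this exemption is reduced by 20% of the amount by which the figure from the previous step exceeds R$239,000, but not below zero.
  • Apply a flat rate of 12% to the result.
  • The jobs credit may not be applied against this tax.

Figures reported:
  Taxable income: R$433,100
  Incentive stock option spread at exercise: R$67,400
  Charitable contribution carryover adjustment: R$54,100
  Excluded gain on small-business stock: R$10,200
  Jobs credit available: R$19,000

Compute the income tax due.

Book-profits minimum tax:
  Adjusted income: R$433,100 + R$67,400 + R$54,100 + R$10,200 = R$564,800
  Exemption: 20% × (R$564,800 − R$239,000) = R$65,160 ≥ R$52,000, so the exemption is fully phased out
  Base: R$564,800 − R$0 = R$564,800
  R$564,800 × 12% = R$67,776

Regular income tax:
  R$180,000 × 7% = R$12,600
  R$74,000 × 11% = R$8,140
  R$179,100 × 15% = R$26,865
  → R$47,605
  Less jobs credit R$19,000 → R$28,605

R$67,776 > R$28,605, so the book-profits minimum tax is the binding amount.

R$67,776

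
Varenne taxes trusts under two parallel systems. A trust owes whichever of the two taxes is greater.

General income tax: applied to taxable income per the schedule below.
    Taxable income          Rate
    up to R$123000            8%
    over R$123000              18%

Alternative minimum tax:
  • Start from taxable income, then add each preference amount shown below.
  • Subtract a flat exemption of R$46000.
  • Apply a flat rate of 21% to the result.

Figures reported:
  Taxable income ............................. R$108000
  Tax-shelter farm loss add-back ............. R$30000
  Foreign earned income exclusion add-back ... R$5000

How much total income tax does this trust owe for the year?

Alternative minimum tax:
  Adjusted income: R$108000 + R$30000 + R$5000 = R$143000
  Less exemption R$46000 → base R$97000
  R$97000 × 21% = R$20370

General income tax:
  R$108000 × 8% = R$8640

R$20370 > R$8640, so the alternative minimum tax is the binding amount.

R$20370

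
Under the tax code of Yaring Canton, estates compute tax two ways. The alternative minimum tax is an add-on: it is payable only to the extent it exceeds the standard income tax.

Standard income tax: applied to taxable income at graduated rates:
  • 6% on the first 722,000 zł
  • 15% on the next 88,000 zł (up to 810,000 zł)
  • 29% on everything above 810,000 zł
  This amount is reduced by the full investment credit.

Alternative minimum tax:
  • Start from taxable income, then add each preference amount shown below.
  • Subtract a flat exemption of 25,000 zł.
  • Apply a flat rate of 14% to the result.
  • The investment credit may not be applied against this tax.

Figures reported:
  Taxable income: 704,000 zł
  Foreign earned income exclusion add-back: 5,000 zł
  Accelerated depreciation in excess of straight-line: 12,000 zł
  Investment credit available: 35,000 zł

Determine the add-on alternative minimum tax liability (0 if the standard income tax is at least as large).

Standard income tax:
  704,000 zł × 6% = 42,240 zł
  Less investment credit 35,000 zł → 7,240 zł

Alternative minimum tax:
  Adjusted income: 704,000 zł + 5,000 zł + 12,000 zł = 721,000 zł
  Less exemption 25,000 zł → base 696,000 zł
  696,000 zł × 14% = 97,440 zł

Excess of alternative minimum tax over standard income tax: 97,440 zł − 7,240 zł = 90,200 zł.

90,200 zł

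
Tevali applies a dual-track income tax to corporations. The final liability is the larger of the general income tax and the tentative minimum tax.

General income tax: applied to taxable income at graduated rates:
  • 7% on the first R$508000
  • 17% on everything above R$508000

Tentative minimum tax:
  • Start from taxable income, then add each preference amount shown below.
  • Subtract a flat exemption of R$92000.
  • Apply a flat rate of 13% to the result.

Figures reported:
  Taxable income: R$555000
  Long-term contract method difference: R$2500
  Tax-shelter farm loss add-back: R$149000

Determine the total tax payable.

R$79885

General income tax:
  R$508000 × 7% = R$35560
  R$47000 × 17% = R$7990
  → R$43550

Tentative minimum tax:
  Adjusted income: R$555000 + R$2500 + R$149000 = R$706500
  Less exemption R$92000 → base R$614500
  R$614500 × 13% = R$79885

R$79885 > R$43550, so the tentative minimum tax is the binding amount.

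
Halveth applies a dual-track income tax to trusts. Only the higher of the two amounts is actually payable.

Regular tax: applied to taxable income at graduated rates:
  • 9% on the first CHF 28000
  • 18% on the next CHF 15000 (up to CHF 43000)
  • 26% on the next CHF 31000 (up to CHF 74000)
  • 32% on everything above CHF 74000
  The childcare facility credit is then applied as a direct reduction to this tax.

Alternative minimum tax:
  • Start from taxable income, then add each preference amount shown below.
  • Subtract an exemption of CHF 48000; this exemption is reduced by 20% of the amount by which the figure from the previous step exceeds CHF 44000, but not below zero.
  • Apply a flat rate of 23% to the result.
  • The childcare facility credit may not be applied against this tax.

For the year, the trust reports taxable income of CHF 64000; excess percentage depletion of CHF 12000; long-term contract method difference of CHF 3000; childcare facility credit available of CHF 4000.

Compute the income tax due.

Regular tax:
  CHF 28000 × 9% = CHF 2520
  CHF 15000 × 18% = CHF 2700
  CHF 21000 × 26% = CHF 5460
  → CHF 10680
  Less childcare facility credit CHF 4000 → CHF 6680

Alternative minimum tax:
  Adjusted income: CHF 64000 + CHF 12000 + CHF 3000 = CHF 79000
  Exemption: CHF 48000 − 20% × (CHF 79000 − CHF 44000) = CHF 48000 − CHF 7000 = CHF 41000
  Base: CHF 79000 − CHF 41000 = CHF 38000
  CHF 38000 × 23% = CHF 8740

CHF 8740 > CHF 6680, so the alternative minimum tax is the binding amount.

CHF 8740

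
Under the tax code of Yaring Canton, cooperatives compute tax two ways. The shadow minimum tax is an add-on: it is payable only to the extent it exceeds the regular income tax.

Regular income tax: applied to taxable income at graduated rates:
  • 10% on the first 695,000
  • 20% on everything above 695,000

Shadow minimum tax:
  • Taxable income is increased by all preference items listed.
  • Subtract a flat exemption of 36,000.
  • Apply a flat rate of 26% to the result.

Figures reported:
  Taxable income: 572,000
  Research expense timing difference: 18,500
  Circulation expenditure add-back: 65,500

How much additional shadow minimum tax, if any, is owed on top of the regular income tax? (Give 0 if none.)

Shadow minimum tax:
  Adjusted income: 572,000 + 18,500 + 65,500 = 656,000
  Less exemption 36,000 → base 620,000
  620,000 × 26% = 161,200

Regular income tax:
  572,000 × 10% = 57,200

Excess of shadow minimum tax over regular income tax: 161,200 − 57,200 = 104,000.

104,000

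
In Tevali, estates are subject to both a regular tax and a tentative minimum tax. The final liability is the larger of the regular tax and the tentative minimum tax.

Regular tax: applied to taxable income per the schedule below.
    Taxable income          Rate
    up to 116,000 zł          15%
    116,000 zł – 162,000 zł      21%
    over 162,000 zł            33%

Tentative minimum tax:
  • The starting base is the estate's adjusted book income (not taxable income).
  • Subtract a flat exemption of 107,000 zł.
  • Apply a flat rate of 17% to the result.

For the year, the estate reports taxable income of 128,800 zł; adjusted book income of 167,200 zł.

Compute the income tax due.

20,088 zł

Regular tax:
  116,000 zł × 15% = 17,400 zł
  12,800 zł × 21% = 2,688 zł
  → 20,088 zł

Tentative minimum tax:
  Base (adjusted book income): 167,200 zł
  Less exemption 107,000 zł → base 60,200 zł
  60,200 zł × 17% = 10,234 zł

20,088 zł > 10,234 zł, so the regular tax governs.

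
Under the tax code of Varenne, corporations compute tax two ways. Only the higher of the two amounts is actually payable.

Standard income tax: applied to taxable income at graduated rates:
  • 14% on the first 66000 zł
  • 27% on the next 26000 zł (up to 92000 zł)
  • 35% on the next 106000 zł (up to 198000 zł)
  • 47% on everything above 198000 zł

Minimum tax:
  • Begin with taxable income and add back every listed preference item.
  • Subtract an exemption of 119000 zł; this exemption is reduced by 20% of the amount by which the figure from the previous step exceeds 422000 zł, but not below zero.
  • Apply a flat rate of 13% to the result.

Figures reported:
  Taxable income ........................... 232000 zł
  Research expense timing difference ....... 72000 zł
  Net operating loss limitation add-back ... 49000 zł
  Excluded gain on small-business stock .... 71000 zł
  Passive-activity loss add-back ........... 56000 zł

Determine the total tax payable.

69340 zł

Minimum tax:
  Adjusted income: 232000 zł + 72000 zł + 49000 zł + 71000 zł + 56000 zł = 480000 zł
  Exemption: 119000 zł − 20% × (480000 zł − 422000 zł) = 119000 zł − 11600 zł = 107400 zł
  Base: 480000 zł − 107400 zł = 372600 zł
  372600 zł × 13% = 48438 zł

Standard income tax:
  66000 zł × 14% = 9240 zł
  26000 zł × 27% = 7020 zł
  106000 zł × 35% = 37100 zł
  34000 zł × 47% = 15980 zł
  → 69340 zł

69340 zł > 48438 zł, so the standard income tax governs.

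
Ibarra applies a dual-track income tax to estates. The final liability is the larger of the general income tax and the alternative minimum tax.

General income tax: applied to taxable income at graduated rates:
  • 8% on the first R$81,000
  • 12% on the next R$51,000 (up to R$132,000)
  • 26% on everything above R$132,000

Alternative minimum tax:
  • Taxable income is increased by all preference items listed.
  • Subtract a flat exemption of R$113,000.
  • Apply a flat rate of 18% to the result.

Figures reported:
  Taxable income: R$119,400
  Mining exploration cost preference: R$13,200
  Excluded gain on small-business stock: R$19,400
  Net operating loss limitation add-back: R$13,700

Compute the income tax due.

General income tax:
  R$81,000 × 8% = R$6,480
  R$38,400 × 12% = R$4,608
  → R$11,088

Alternative minimum tax:
  Adjusted income: R$119,400 + R$13,200 + R$19,400 + R$13,700 = R$165,700
  Less exemption R$113,000 → base R$52,700
  R$52,700 × 18% = R$9,486

R$11,088 > R$9,486, so the general income tax governs.

R$11,088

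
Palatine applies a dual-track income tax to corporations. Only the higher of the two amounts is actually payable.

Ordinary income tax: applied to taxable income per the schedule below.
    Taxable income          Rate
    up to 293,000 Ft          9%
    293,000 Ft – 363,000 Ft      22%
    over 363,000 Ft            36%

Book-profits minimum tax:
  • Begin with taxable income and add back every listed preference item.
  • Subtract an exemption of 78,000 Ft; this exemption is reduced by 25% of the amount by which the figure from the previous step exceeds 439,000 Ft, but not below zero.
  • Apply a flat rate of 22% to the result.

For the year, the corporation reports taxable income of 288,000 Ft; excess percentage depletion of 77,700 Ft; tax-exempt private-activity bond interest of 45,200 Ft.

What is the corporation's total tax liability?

Ordinary income tax:
  288,000 Ft × 9% = 25,920 Ft

Book-profits minimum tax:
  Adjusted income: 288,000 Ft + 77,700 Ft + 45,200 Ft = 410,900 Ft
  Exemption: 410,900 Ft ≤ 439,000 Ft, so full 78,000 Ft applies
  Base: 410,900 Ft − 78,000 Ft = 332,900 Ft
  332,900 Ft × 22% = 73,238 Ft

73,238 Ft > 25,920 Ft, so the book-profits minimum tax is the binding amount.

73,238 Ft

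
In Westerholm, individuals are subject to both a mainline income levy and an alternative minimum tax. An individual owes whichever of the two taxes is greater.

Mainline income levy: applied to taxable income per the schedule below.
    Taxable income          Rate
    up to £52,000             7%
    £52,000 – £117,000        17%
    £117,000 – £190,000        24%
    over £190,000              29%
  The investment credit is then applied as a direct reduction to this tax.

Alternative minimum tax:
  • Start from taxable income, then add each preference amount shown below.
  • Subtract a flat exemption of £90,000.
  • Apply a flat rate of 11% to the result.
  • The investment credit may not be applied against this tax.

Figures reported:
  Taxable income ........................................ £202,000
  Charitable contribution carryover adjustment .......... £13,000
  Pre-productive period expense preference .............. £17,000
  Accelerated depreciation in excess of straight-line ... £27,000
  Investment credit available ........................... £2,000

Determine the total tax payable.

Mainline income levy:
  £52,000 × 7% = £3,640
  £65,000 × 17% = £11,050
  £73,000 × 24% = £17,520
  £12,000 × 29% = £3,480
  → £35,690
  Less investment credit £2,000 → £33,690

Alternative minimum tax:
  Adjusted income: £202,000 + £13,000 + £17,000 + £27,000 = £259,000
  Less exemption £90,000 → base £169,000
  £169,000 × 11% = £18,590

£33,690 > £18,590, so the mainline income levy governs.

£33,690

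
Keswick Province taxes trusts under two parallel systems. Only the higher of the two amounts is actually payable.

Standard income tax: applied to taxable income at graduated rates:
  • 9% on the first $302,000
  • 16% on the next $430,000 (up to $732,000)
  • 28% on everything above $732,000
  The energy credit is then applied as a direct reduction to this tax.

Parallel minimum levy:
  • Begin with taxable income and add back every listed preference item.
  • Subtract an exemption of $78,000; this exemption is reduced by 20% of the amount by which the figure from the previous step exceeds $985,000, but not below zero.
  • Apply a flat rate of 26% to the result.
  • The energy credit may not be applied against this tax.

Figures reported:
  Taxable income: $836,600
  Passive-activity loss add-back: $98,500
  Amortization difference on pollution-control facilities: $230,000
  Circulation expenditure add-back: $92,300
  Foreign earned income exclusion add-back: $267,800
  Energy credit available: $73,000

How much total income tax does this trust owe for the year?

$396,552

Parallel minimum levy:
  Adjusted income: $836,600 + $98,500 + $230,000 + $92,300 + $267,800 = $1,525,200
  Exemption: 20% × ($1,525,200 − $985,000) = $108,040 ≥ $78,000, so the exemption is fully phased out
  Base: $1,525,200 − $0 = $1,525,200
  $1,525,200 × 26% = $396,552

Standard income tax:
  $302,000 × 9% = $27,180
  $430,000 × 16% = $68,800
  $104,600 × 28% = $29,288
  → $125,268
  Less energy credit $73,000 → $52,268

$396,552 > $52,268, so the parallel minimum levy is the binding amount.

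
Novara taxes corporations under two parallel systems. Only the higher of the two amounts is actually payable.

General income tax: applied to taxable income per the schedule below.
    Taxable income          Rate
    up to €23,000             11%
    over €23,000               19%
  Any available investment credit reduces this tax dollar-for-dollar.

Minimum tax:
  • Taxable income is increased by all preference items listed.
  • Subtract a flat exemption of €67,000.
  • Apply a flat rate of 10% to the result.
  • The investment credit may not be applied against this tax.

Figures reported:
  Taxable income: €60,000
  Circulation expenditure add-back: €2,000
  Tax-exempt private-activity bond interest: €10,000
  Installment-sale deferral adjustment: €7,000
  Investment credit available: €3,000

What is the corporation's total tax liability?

General income tax:
  €23,000 × 11% = €2,530
  €37,000 × 19% = €7,030
  → €9,560
  Less investment credit €3,000 → €6,560

Minimum tax:
  Adjusted income: €60,000 + €2,000 + €10,000 + €7,000 = €79,000
  Less exemption €67,000 → base €12,000
  €12,000 × 10% = €1,200

€6,560 > €1,200, so the general income tax governs.

€6,560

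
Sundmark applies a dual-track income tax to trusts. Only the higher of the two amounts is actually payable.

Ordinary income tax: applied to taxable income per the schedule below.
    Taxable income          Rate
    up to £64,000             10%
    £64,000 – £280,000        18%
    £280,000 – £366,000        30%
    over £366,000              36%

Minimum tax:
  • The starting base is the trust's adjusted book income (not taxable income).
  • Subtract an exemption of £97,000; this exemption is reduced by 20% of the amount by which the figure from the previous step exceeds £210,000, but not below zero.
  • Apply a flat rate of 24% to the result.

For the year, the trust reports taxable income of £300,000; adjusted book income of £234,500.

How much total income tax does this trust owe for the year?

£51,280

Ordinary income tax:
  £64,000 × 10% = £6,400
  £216,000 × 18% = £38,880
  £20,000 × 30% = £6,000
  → £51,280

Minimum tax:
  Base (adjusted book income): £234,500
  Exemption: £97,000 − 20% × (£234,500 − £210,000) = £97,000 − £4,900 = £92,100
  Base: £234,500 − £92,100 = £142,400
  £142,400 × 24% = £34,176

£51,280 > £34,176, so the ordinary income tax governs.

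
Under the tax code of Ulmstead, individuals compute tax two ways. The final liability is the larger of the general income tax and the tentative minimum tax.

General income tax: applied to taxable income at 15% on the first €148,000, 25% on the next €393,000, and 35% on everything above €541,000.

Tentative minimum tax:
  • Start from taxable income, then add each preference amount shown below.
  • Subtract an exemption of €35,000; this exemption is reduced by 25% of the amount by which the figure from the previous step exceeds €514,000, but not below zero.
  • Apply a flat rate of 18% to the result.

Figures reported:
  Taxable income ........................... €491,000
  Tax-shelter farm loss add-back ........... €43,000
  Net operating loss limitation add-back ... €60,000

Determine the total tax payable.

€107,950

Tentative minimum tax:
  Adjusted income: €491,000 + €43,000 + €60,000 = €594,000
  Exemption: €35,000 − 25% × (€594,000 − €514,000) = €35,000 − €20,000 = €15,000
  Base: €594,000 − €15,000 = €579,000
  €579,000 × 18% = €104,220

General income tax:
  €148,000 × 15% = €22,200
  €343,000 × 25% = €85,750
  → €107,950

€107,950 > €104,220, so the general income tax governs.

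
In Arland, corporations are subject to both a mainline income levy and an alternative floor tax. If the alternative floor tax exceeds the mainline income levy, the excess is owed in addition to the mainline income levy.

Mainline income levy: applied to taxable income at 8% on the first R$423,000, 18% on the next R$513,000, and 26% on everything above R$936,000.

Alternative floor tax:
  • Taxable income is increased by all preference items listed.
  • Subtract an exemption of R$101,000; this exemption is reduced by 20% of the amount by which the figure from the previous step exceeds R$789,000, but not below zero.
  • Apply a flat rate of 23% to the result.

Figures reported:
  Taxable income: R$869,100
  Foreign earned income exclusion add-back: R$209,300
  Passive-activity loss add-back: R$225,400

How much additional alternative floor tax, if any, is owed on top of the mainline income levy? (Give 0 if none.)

Alternative floor tax:
  Adjusted income: R$869,100 + R$209,300 + R$225,400 = R$1,303,800
  Exemption: 20% × (R$1,303,800 − R$789,000) = R$102,960 ≥ R$101,000, so the exemption is fully phased out
  Base: R$1,303,800 − R$0 = R$1,303,800
  R$1,303,800 × 23% = R$299,874

Mainline income levy:
  R$423,000 × 8% = R$33,840
  R$446,100 × 18% = R$80,298
  → R$114,138

Excess of alternative floor tax over mainline income levy: R$299,874 − R$114,138 = R$185,736.

R$185,736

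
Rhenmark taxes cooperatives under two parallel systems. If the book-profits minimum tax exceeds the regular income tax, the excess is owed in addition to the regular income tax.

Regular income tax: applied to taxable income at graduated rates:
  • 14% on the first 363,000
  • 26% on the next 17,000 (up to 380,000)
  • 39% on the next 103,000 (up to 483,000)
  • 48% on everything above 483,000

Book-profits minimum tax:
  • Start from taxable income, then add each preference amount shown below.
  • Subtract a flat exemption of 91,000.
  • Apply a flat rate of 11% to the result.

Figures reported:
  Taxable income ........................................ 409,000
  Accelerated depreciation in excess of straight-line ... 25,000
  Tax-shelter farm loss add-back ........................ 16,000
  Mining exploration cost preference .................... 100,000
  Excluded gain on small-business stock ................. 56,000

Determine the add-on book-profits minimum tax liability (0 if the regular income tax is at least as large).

Book-profits minimum tax:
  Adjusted income: 409,000 + 25,000 + 16,000 + 100,000 + 56,000 = 606,000
  Less exemption 91,000 → base 515,000
  515,000 × 11% = 56,650

Regular income tax:
  363,000 × 14% = 50,820
  17,000 × 26% = 4,420
  29,000 × 39% = 11,310
  → 66,550

56,650 ≤ 66,550, so no add-on is due.

0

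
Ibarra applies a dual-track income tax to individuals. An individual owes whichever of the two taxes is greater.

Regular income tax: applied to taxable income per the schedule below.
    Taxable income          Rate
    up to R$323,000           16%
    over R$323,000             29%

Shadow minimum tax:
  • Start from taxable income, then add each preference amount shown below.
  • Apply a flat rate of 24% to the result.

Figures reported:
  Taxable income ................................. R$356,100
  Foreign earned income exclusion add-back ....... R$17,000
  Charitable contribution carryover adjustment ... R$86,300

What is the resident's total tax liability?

Regular income tax:
  R$323,000 × 16% = R$51,680
  R$33,100 × 29% = R$9,599
  → R$61,279

Shadow minimum tax:
  Adjusted income: R$356,100 + R$17,000 + R$86,300 = R$459,400
  R$459,400 × 24% = R$110,256

R$110,256 > R$61,279, so the shadow minimum tax is the binding amount.

R$110,256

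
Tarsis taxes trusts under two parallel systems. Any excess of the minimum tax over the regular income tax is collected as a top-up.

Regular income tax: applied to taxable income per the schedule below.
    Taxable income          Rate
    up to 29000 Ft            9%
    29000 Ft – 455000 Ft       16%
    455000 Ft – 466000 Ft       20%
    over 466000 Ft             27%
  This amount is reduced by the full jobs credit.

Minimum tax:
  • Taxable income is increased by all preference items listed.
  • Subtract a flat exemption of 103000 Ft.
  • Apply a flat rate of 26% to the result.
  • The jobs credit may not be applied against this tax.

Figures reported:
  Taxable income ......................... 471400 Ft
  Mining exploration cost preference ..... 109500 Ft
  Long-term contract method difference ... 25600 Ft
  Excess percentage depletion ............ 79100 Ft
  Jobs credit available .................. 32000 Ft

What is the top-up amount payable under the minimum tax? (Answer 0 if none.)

109048 Ft

Minimum tax:
  Adjusted income: 471400 Ft + 109500 Ft + 25600 Ft + 79100 Ft = 685600 Ft
  Less exemption 103000 Ft → base 582600 Ft
  582600 Ft × 26% = 151476 Ft

Regular income tax:
  29000 Ft × 9% = 2610 Ft
  426000 Ft × 16% = 68160 Ft
  11000 Ft × 20% = 2200 Ft
  5400 Ft × 27% = 1458 Ft
  → 74428 Ft
  Less jobs credit 32000 Ft → 42428 Ft

Excess of minimum tax over regular income tax: 151476 Ft − 42428 Ft = 109048 Ft.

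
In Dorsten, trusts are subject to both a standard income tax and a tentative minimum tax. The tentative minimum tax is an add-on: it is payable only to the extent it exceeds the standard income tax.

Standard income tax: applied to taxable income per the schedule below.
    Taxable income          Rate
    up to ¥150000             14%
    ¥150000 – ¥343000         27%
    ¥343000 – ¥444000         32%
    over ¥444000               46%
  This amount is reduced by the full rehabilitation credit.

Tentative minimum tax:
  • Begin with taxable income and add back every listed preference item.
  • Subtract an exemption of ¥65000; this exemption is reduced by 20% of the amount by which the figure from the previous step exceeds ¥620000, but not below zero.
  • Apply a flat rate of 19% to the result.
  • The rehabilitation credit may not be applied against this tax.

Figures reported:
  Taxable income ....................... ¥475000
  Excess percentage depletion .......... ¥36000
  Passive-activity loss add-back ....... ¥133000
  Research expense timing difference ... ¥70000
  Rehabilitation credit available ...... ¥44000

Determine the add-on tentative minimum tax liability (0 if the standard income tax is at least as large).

Standard income tax:
  ¥150000 × 14% = ¥21000
  ¥193000 × 27% = ¥52110
  ¥101000 × 32% = ¥32320
  ¥31000 × 46% = ¥14260
  → ¥119690
  Less rehabilitation credit ¥44000 → ¥75690

Tentative minimum tax:
  Adjusted income: ¥475000 + ¥36000 + ¥133000 + ¥70000 = ¥714000
  Exemption: ¥65000 − 20% × (¥714000 − ¥620000) = ¥65000 − ¥18800 = ¥46200
  Base: ¥714000 − ¥46200 = ¥667800
  ¥667800 × 19% = ¥126882

Excess of tentative minimum tax over standard income tax: ¥126882 − ¥75690 = ¥51192.

¥51192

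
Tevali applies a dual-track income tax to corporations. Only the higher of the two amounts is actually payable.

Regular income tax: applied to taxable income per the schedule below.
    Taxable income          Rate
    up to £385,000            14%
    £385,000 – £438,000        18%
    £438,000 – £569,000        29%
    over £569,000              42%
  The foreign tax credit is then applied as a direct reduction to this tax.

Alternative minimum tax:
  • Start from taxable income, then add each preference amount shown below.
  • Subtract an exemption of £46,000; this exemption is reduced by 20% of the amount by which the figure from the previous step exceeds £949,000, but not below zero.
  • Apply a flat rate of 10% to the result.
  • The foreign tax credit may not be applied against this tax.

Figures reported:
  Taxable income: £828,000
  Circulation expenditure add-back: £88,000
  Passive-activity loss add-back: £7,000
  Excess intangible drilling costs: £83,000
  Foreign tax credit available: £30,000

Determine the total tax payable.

£180,210

Alternative minimum tax:
  Adjusted income: £828,000 + £88,000 + £7,000 + £83,000 = £1,006,000
  Exemption: £46,000 − 20% × (£1,006,000 − £949,000) = £46,000 − £11,400 = £34,600
  Base: £1,006,000 − £34,600 = £971,400
  £971,400 × 10% = £97,140

Regular income tax:
  £385,000 × 14% = £53,900
  £53,000 × 18% = £9,540
  £131,000 × 29% = £37,990
  £259,000 × 42% = £108,780
  → £210,210
  Less foreign tax credit £30,000 → £180,210

£180,210 > £97,140, so the regular income tax governs.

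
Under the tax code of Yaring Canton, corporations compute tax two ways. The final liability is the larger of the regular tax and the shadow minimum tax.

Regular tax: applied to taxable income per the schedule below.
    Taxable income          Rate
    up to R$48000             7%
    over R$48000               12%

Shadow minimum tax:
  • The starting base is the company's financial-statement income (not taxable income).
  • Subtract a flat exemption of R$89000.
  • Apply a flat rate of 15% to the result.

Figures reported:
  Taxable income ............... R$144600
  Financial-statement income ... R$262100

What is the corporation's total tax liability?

R$25965

Regular tax:
  R$48000 × 7% = R$3360
  R$96600 × 12% = R$11592
  → R$14952

Shadow minimum tax:
  Base (financial-statement income): R$262100
  Less exemption R$89000 → base R$173100
  R$173100 × 15% = R$25965

R$25965 > R$14952, so the shadow minimum tax is the binding amount.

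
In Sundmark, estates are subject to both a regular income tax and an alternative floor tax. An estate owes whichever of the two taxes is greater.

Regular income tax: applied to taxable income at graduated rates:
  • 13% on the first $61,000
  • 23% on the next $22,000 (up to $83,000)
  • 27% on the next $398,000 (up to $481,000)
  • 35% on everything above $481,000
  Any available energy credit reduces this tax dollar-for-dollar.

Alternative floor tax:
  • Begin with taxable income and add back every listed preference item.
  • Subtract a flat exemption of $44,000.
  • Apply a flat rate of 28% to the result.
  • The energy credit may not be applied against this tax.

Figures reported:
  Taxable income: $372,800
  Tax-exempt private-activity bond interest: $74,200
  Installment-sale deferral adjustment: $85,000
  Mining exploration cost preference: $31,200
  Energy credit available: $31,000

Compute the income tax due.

Regular income tax:
  $61,000 × 13% = $7,930
  $22,000 × 23% = $5,060
  $289,800 × 27% = $78,246
  → $91,236
  Less energy credit $31,000 → $60,236

Alternative floor tax:
  Adjusted income: $372,800 + $74,200 + $85,000 + $31,200 = $563,200
  Less exemption $44,000 → base $519,200
  $519,200 × 28% = $145,376

$145,376 > $60,236, so the alternative floor tax is the binding amount.

$145,376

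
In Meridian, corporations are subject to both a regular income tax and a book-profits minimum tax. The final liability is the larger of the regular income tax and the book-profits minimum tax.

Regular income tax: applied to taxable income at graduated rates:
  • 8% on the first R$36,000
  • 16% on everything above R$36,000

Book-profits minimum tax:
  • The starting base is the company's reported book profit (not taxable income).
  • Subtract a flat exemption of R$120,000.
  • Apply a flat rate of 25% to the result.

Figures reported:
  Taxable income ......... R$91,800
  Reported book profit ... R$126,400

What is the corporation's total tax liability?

R$11,808

Book-profits minimum tax:
  Base (reported book profit): R$126,400
  Less exemption R$120,000 → base R$6,400
  R$6,400 × 25% = R$1,600

Regular income tax:
  R$36,000 × 8% = R$2,880
  R$55,800 × 16% = R$8,928
  → R$11,808

R$11,808 > R$1,600, so the regular income tax governs.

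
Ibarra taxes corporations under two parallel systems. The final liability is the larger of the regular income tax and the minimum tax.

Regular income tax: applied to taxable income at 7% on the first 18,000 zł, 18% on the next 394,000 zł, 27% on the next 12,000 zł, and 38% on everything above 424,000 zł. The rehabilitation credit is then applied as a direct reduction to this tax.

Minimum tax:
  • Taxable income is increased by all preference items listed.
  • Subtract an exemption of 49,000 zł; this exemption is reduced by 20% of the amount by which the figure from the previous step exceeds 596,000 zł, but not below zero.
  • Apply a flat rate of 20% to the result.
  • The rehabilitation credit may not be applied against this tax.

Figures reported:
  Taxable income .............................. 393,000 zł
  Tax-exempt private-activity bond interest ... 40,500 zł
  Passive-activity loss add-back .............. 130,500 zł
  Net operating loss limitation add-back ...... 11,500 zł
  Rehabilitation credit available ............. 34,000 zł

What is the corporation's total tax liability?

105,300 zł

Regular income tax:
  18,000 zł × 7% = 1,260 zł
  375,000 zł × 18% = 67,500 zł
  → 68,760 zł
  Less rehabilitation credit 34,000 zł → 34,760 zł

Minimum tax:
  Adjusted income: 393,000 zł + 40,500 zł + 130,500 zł + 11,500 zł = 575,500 zł
  Exemption: 575,500 zł ≤ 596,000 zł, so full 49,000 zł applies
  Base: 575,500 zł − 49,000 zł = 526,500 zł
  526,500 zł × 20% = 105,300 zł

105,300 zł > 34,760 zł, so the minimum tax is the binding amount.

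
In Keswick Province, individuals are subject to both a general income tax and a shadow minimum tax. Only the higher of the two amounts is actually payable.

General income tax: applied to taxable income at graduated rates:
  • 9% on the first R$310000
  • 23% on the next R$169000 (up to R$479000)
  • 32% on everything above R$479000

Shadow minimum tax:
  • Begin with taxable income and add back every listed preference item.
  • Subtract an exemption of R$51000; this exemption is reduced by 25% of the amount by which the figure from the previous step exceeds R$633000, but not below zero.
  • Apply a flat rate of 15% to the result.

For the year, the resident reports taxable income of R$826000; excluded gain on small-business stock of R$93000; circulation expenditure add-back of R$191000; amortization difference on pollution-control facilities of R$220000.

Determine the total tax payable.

Shadow minimum tax:
  Adjusted income: R$826000 + R$93000 + R$191000 + R$220000 = R$1330000
  Exemption: 25% × (R$1330000 − R$633000) = R$174250 ≥ R$51000, so the exemption is fully phased out
  Base: R$1330000 − R$0 = R$1330000
  R$1330000 × 15% = R$199500

General income tax:
  R$310000 × 9% = R$27900
  R$169000 × 23% = R$38870
  R$347000 × 32% = R$111040
  → R$177810

R$199500 > R$177810, so the shadow minimum tax is the binding amount.

R$199500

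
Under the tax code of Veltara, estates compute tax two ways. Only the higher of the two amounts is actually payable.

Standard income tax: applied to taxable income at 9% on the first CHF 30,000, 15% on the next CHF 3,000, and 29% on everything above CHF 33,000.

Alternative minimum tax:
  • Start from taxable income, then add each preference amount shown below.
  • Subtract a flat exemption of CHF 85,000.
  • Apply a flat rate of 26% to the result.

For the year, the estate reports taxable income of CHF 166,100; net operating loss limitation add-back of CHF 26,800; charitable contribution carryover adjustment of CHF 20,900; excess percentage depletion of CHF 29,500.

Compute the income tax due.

Standard income tax:
  CHF 30,000 × 9% = CHF 2,700
  CHF 3,000 × 15% = CHF 450
  CHF 133,100 × 29% = CHF 38,599
  → CHF 41,749

Alternative minimum tax:
  Adjusted income: CHF 166,100 + CHF 26,800 + CHF 20,900 + CHF 29,500 = CHF 243,300
  Less exemption CHF 85,000 → base CHF 158,300
  CHF 158,300 × 26% = CHF 41,158

CHF 41,749 > CHF 41,158, so the standard income tax governs.

CHF 41,749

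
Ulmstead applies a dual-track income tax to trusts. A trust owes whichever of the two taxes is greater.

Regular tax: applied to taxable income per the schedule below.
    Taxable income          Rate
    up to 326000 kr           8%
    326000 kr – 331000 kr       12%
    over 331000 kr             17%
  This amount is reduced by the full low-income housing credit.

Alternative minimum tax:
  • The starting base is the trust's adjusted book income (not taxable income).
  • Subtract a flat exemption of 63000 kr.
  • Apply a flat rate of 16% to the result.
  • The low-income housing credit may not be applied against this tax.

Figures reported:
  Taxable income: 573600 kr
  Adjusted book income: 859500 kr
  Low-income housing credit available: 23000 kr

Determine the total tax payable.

127440 kr

Alternative minimum tax:
  Base (adjusted book income): 859500 kr
  Less exemption 63000 kr → base 796500 kr
  796500 kr × 16% = 127440 kr

Regular tax:
  326000 kr × 8% = 26080 kr
  5000 kr × 12% = 600 kr
  242600 kr × 17% = 41242 kr
  → 67922 kr
  Less low-income housing credit 23000 kr → 44922 kr

127440 kr > 44922 kr, so the alternative minimum tax is the binding amount.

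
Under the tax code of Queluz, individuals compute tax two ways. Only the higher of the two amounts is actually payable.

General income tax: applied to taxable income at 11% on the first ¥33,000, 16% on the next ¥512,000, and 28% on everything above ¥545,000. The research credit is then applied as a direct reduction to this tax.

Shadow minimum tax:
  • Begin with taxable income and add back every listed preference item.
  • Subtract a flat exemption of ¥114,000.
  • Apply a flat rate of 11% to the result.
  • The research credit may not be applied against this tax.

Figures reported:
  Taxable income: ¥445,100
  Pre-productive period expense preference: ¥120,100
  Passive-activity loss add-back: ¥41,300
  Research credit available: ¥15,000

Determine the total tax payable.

¥54,566

General income tax:
  ¥33,000 × 11% = ¥3,630
  ¥412,100 × 16% = ¥65,936
  → ¥69,566
  Less research credit ¥15,000 → ¥54,566

Shadow minimum tax:
  Adjusted income: ¥445,100 + ¥120,100 + ¥41,300 = ¥606,500
  Less exemption ¥114,000 → base ¥492,500
  ¥492,500 × 11% = ¥54,175

¥54,566 > ¥54,175, so the general income tax governs.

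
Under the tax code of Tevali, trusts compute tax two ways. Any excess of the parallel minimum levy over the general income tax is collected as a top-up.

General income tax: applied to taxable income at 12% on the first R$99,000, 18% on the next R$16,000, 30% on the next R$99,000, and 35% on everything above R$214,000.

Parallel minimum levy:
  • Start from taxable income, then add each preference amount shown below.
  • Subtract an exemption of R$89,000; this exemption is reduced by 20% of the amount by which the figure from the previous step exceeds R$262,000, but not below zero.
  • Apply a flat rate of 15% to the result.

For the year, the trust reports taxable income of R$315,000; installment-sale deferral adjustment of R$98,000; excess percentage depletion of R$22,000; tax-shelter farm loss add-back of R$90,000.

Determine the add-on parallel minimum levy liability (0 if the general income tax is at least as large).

R$0

Parallel minimum levy:
  Adjusted income: R$315,000 + R$98,000 + R$22,000 + R$90,000 = R$525,000
  Exemption: R$89,000 − 20% × (R$525,000 − R$262,000) = R$89,000 − R$52,600 = R$36,400
  Base: R$525,000 − R$36,400 = R$488,600
  R$488,600 × 15% = R$73,290

General income tax:
  R$99,000 × 12% = R$11,880
  R$16,000 × 18% = R$2,880
  R$99,000 × 30% = R$29,700
  R$101,000 × 35% = R$35,350
  → R$79,810

R$73,290 ≤ R$79,810, so no add-on is due.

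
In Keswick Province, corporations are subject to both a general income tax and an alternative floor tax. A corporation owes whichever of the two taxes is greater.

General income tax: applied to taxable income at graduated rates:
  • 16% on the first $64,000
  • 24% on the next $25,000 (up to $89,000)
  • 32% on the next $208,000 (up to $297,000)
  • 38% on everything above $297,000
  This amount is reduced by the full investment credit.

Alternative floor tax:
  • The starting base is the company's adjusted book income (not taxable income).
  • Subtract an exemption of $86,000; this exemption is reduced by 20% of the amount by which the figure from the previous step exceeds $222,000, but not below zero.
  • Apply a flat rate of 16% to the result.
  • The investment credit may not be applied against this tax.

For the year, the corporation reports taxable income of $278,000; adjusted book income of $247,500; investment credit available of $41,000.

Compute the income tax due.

General income tax:
  $64,000 × 16% = $10,240
  $25,000 × 24% = $6,000
  $189,000 × 32% = $60,480
  → $76,720
  Less investment credit $41,000 → $35,720

Alternative floor tax:
  Base (adjusted book income): $247,500
  Exemption: $86,000 − 20% × ($247,500 − $222,000) = $86,000 − $5,100 = $80,900
  Base: $247,500 − $80,900 = $166,600
  $166,600 × 16% = $26,656

$35,720 > $26,656, so the general income tax governs.

$35,720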